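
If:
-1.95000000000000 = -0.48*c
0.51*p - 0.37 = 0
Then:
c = 4.06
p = 0.73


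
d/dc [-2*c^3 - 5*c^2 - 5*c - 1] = -6*c^2 - 10*c - 5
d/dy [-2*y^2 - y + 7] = -4*y - 1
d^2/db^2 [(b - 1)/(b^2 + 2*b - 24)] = 2*(4*(b - 1)*(b + 1)^2 - (3*b + 1)*(b^2 + 2*b - 24))/(b^2 + 2*b - 24)^3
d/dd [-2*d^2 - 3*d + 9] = -4*d - 3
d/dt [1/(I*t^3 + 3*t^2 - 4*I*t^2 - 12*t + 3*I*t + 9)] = (-3*I*t^2 - 6*t + 8*I*t + 12 - 3*I)/(I*t^3 + 3*t^2 - 4*I*t^2 - 12*t + 3*I*t + 9)^2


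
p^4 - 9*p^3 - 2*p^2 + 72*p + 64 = (p - 8)*(p - 4)*(p + 1)*(p + 2)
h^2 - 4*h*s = h*(h - 4*s)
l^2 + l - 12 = (l - 3)*(l + 4)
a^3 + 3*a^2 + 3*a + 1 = (a + 1)^3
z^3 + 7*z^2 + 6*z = z*(z + 1)*(z + 6)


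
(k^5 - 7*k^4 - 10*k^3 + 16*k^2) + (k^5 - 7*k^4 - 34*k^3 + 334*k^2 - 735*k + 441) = 2*k^5 - 14*k^4 - 44*k^3 + 350*k^2 - 735*k + 441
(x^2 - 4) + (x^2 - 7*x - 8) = 2*x^2 - 7*x - 12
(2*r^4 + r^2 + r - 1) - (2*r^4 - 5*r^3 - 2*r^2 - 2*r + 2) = 5*r^3 + 3*r^2 + 3*r - 3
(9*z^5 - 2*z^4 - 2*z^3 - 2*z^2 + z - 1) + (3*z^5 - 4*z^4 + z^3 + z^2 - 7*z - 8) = 12*z^5 - 6*z^4 - z^3 - z^2 - 6*z - 9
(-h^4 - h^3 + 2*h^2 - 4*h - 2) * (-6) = 6*h^4 + 6*h^3 - 12*h^2 + 24*h + 12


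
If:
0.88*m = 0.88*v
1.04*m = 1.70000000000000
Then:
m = 1.63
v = 1.63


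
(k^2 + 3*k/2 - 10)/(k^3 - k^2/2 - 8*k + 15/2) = (k + 4)/(k^2 + 2*k - 3)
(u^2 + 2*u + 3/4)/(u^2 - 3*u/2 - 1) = (u + 3/2)/(u - 2)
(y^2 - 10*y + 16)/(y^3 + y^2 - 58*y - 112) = (y - 2)/(y^2 + 9*y + 14)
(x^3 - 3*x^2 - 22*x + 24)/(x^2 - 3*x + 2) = (x^2 - 2*x - 24)/(x - 2)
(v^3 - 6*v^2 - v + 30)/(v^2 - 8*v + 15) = v + 2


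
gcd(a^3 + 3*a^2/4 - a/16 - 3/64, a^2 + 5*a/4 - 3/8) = a - 1/4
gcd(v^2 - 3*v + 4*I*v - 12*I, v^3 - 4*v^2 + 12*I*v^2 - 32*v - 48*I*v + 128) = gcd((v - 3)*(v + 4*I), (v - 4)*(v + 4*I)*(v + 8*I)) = v + 4*I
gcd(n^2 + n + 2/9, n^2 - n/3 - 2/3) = n + 2/3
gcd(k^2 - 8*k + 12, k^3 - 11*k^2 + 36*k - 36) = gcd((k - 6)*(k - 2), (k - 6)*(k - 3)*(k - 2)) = k^2 - 8*k + 12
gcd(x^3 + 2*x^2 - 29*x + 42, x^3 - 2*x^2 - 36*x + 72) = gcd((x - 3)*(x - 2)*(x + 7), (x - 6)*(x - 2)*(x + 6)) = x - 2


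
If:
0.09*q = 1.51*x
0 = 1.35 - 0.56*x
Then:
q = 40.45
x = 2.41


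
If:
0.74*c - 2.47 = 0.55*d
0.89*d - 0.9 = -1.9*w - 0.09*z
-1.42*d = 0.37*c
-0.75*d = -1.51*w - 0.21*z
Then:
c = 2.80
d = -0.73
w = 1.42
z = -12.83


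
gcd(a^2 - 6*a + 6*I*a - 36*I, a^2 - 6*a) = a - 6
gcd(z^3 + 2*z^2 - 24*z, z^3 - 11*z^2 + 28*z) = z^2 - 4*z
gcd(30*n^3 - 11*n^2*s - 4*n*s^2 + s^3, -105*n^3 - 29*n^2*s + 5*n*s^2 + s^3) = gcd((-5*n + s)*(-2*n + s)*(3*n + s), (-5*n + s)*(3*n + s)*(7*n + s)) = -15*n^2 - 2*n*s + s^2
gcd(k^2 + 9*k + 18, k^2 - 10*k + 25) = 1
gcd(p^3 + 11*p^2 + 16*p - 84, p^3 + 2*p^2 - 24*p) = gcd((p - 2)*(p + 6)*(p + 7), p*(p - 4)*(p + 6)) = p + 6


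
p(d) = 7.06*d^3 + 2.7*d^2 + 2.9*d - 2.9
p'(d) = 21.18*d^2 + 5.4*d + 2.9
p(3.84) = 447.81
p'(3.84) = 335.95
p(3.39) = 313.00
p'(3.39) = 264.61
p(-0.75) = -6.53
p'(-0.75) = 10.76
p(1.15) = 14.74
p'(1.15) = 37.12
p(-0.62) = -5.34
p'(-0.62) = 7.69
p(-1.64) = -31.54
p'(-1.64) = 51.01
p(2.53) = 136.05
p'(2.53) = 152.13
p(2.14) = 84.86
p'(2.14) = 111.45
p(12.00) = 12620.38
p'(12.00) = 3117.62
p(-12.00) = -11848.58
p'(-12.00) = 2988.02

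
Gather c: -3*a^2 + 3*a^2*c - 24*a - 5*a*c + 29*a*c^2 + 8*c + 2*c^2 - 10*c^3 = -3*a^2 - 24*a - 10*c^3 + c^2*(29*a + 2) + c*(3*a^2 - 5*a + 8)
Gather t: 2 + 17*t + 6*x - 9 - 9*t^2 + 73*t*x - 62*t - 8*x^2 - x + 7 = -9*t^2 + t*(73*x - 45) - 8*x^2 + 5*x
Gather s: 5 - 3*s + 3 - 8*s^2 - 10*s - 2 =-8*s^2 - 13*s + 6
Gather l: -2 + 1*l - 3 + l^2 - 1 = l^2 + l - 6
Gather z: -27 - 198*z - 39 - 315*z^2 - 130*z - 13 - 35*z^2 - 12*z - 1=-350*z^2 - 340*z - 80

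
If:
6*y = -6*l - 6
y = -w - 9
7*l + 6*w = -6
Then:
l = 42/13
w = -62/13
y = -55/13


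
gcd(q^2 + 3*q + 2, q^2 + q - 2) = q + 2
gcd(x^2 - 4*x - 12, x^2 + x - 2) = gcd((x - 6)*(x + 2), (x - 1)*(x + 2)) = x + 2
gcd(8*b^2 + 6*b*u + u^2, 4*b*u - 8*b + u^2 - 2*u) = 4*b + u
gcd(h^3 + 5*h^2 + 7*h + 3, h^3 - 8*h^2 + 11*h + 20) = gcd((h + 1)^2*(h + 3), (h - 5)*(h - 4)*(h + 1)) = h + 1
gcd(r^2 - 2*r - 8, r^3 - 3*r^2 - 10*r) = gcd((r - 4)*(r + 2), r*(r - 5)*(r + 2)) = r + 2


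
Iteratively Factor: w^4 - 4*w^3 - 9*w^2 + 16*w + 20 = (w + 1)*(w^3 - 5*w^2 - 4*w + 20) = (w + 1)*(w + 2)*(w^2 - 7*w + 10) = (w - 2)*(w + 1)*(w + 2)*(w - 5)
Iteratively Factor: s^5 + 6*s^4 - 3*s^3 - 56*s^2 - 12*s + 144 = (s - 2)*(s^4 + 8*s^3 + 13*s^2 - 30*s - 72) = (s - 2)*(s + 3)*(s^3 + 5*s^2 - 2*s - 24) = (s - 2)*(s + 3)^2*(s^2 + 2*s - 8) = (s - 2)^2*(s + 3)^2*(s + 4)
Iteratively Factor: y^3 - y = (y)*(y^2 - 1) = y*(y + 1)*(y - 1)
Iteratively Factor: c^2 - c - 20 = (c - 5)*(c + 4)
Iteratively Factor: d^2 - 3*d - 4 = (d + 1)*(d - 4)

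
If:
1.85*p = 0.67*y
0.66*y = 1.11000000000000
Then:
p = 0.61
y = 1.68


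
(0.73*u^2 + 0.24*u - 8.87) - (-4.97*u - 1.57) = 0.73*u^2 + 5.21*u - 7.3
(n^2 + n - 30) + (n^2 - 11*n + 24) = 2*n^2 - 10*n - 6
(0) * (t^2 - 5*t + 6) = 0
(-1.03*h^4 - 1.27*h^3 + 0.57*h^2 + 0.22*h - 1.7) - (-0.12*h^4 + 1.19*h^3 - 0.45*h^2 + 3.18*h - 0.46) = -0.91*h^4 - 2.46*h^3 + 1.02*h^2 - 2.96*h - 1.24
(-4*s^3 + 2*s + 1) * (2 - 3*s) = 12*s^4 - 8*s^3 - 6*s^2 + s + 2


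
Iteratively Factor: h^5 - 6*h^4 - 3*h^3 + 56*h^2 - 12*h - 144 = (h - 3)*(h^4 - 3*h^3 - 12*h^2 + 20*h + 48) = (h - 4)*(h - 3)*(h^3 + h^2 - 8*h - 12) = (h - 4)*(h - 3)^2*(h^2 + 4*h + 4) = (h - 4)*(h - 3)^2*(h + 2)*(h + 2)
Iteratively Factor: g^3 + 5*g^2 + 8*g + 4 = (g + 2)*(g^2 + 3*g + 2) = (g + 2)^2*(g + 1)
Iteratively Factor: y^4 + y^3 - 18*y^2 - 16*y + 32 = (y - 1)*(y^3 + 2*y^2 - 16*y - 32) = (y - 1)*(y + 4)*(y^2 - 2*y - 8) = (y - 4)*(y - 1)*(y + 4)*(y + 2)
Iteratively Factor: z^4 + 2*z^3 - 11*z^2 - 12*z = (z)*(z^3 + 2*z^2 - 11*z - 12) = z*(z - 3)*(z^2 + 5*z + 4) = z*(z - 3)*(z + 1)*(z + 4)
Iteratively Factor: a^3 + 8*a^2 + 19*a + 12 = (a + 3)*(a^2 + 5*a + 4) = (a + 3)*(a + 4)*(a + 1)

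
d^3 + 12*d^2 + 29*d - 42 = (d - 1)*(d + 6)*(d + 7)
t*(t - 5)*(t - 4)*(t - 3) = t^4 - 12*t^3 + 47*t^2 - 60*t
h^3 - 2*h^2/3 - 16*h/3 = h*(h - 8/3)*(h + 2)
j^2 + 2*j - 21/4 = (j - 3/2)*(j + 7/2)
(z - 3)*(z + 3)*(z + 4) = z^3 + 4*z^2 - 9*z - 36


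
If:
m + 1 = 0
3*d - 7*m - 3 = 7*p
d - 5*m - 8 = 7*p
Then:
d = -7/2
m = -1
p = -13/14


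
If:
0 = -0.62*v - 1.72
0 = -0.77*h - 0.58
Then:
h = -0.75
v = -2.77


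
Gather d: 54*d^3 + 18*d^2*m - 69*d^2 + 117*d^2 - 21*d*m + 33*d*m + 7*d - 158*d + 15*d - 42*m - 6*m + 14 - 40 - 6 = 54*d^3 + d^2*(18*m + 48) + d*(12*m - 136) - 48*m - 32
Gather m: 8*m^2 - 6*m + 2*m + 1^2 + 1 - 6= 8*m^2 - 4*m - 4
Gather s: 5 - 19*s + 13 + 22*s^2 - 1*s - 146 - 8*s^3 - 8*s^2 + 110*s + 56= -8*s^3 + 14*s^2 + 90*s - 72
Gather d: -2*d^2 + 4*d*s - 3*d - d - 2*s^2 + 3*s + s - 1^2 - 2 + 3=-2*d^2 + d*(4*s - 4) - 2*s^2 + 4*s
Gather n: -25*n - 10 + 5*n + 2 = -20*n - 8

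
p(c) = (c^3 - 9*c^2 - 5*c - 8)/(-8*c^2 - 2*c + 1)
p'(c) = (16*c + 2)*(c^3 - 9*c^2 - 5*c - 8)/(-8*c^2 - 2*c + 1)^2 + (3*c^2 - 18*c - 5)/(-8*c^2 - 2*c + 1) = (-8*c^4 - 4*c^3 - 19*c^2 - 146*c - 21)/(64*c^4 + 32*c^3 - 12*c^2 - 4*c + 1)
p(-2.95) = 1.55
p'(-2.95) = -0.07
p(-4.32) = 1.68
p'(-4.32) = -0.11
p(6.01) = 0.49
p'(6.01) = -0.14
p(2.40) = 1.16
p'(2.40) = -0.32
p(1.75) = 1.44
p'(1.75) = -0.59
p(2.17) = 1.24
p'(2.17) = -0.38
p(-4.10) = 1.66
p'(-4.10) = -0.11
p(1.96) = 1.33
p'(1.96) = -0.47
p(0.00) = -8.00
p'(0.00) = -21.00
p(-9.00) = 2.26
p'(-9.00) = -0.13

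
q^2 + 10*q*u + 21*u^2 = (q + 3*u)*(q + 7*u)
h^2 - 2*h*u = h*(h - 2*u)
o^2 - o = o*(o - 1)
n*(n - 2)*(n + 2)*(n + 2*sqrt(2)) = n^4 + 2*sqrt(2)*n^3 - 4*n^2 - 8*sqrt(2)*n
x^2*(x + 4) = x^3 + 4*x^2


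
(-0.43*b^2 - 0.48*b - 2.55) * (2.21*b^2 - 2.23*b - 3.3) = -0.9503*b^4 - 0.1019*b^3 - 3.1461*b^2 + 7.2705*b + 8.415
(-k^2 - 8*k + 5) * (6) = -6*k^2 - 48*k + 30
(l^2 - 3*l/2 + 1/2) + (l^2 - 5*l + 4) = 2*l^2 - 13*l/2 + 9/2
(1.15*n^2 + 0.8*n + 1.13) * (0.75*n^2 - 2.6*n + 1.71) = 0.8625*n^4 - 2.39*n^3 + 0.734*n^2 - 1.57*n + 1.9323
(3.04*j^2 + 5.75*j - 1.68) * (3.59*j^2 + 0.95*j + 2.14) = 10.9136*j^4 + 23.5305*j^3 + 5.9369*j^2 + 10.709*j - 3.5952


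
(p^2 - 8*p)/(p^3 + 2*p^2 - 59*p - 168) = p/(p^2 + 10*p + 21)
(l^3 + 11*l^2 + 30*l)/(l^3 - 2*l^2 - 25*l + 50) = l*(l + 6)/(l^2 - 7*l + 10)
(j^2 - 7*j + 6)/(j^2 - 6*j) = (j - 1)/j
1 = 1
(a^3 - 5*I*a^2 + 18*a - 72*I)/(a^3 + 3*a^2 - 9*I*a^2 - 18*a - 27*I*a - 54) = (a + 4*I)/(a + 3)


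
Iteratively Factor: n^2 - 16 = (n - 4)*(n + 4)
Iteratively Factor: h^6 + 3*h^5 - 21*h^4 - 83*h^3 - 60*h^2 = (h)*(h^5 + 3*h^4 - 21*h^3 - 83*h^2 - 60*h) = h*(h + 1)*(h^4 + 2*h^3 - 23*h^2 - 60*h) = h^2*(h + 1)*(h^3 + 2*h^2 - 23*h - 60) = h^2*(h + 1)*(h + 4)*(h^2 - 2*h - 15) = h^2*(h + 1)*(h + 3)*(h + 4)*(h - 5)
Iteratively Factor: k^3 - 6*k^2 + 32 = (k + 2)*(k^2 - 8*k + 16) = (k - 4)*(k + 2)*(k - 4)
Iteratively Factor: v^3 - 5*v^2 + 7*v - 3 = (v - 3)*(v^2 - 2*v + 1) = (v - 3)*(v - 1)*(v - 1)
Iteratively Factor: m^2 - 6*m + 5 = (m - 5)*(m - 1)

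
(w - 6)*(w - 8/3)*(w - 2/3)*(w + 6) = w^4 - 10*w^3/3 - 308*w^2/9 + 120*w - 64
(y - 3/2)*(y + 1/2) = y^2 - y - 3/4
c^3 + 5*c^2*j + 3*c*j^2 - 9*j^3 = (c - j)*(c + 3*j)^2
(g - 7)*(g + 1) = g^2 - 6*g - 7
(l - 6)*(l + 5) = l^2 - l - 30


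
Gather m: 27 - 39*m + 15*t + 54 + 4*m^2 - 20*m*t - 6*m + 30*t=4*m^2 + m*(-20*t - 45) + 45*t + 81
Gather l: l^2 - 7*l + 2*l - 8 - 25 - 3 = l^2 - 5*l - 36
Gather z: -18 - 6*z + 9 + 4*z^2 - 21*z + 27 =4*z^2 - 27*z + 18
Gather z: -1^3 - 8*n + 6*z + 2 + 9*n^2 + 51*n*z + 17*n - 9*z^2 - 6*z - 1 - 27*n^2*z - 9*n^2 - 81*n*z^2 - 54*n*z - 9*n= z^2*(-81*n - 9) + z*(-27*n^2 - 3*n)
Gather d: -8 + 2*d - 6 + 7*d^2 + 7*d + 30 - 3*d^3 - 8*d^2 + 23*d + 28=-3*d^3 - d^2 + 32*d + 44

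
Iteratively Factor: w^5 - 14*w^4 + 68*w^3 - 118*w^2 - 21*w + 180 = (w - 5)*(w^4 - 9*w^3 + 23*w^2 - 3*w - 36) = (w - 5)*(w - 4)*(w^3 - 5*w^2 + 3*w + 9) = (w - 5)*(w - 4)*(w - 3)*(w^2 - 2*w - 3) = (w - 5)*(w - 4)*(w - 3)*(w + 1)*(w - 3)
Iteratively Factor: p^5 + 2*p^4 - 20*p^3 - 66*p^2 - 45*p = (p + 1)*(p^4 + p^3 - 21*p^2 - 45*p) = p*(p + 1)*(p^3 + p^2 - 21*p - 45) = p*(p - 5)*(p + 1)*(p^2 + 6*p + 9) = p*(p - 5)*(p + 1)*(p + 3)*(p + 3)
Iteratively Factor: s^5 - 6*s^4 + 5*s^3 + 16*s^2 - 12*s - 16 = (s - 2)*(s^4 - 4*s^3 - 3*s^2 + 10*s + 8) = (s - 2)*(s + 1)*(s^3 - 5*s^2 + 2*s + 8) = (s - 2)^2*(s + 1)*(s^2 - 3*s - 4) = (s - 4)*(s - 2)^2*(s + 1)*(s + 1)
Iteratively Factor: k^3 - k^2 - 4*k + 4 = (k + 2)*(k^2 - 3*k + 2) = (k - 2)*(k + 2)*(k - 1)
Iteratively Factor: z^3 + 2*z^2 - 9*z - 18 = (z + 3)*(z^2 - z - 6) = (z - 3)*(z + 3)*(z + 2)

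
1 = 1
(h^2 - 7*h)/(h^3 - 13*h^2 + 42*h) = 1/(h - 6)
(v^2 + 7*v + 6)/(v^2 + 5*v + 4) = (v + 6)/(v + 4)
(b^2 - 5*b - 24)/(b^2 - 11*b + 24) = (b + 3)/(b - 3)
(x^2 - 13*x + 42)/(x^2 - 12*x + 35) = (x - 6)/(x - 5)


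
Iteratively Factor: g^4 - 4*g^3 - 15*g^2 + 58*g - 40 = (g - 1)*(g^3 - 3*g^2 - 18*g + 40) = (g - 5)*(g - 1)*(g^2 + 2*g - 8) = (g - 5)*(g - 2)*(g - 1)*(g + 4)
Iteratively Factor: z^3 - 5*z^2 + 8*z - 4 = (z - 2)*(z^2 - 3*z + 2) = (z - 2)*(z - 1)*(z - 2)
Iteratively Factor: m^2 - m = (m)*(m - 1)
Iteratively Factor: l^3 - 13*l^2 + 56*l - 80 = (l - 4)*(l^2 - 9*l + 20) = (l - 5)*(l - 4)*(l - 4)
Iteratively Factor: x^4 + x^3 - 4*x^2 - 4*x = (x - 2)*(x^3 + 3*x^2 + 2*x) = (x - 2)*(x + 2)*(x^2 + x) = (x - 2)*(x + 1)*(x + 2)*(x)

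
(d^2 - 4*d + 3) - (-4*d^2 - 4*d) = 5*d^2 + 3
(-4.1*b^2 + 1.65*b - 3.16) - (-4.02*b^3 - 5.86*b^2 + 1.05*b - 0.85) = 4.02*b^3 + 1.76*b^2 + 0.6*b - 2.31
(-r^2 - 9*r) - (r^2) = -2*r^2 - 9*r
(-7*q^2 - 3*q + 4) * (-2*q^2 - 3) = 14*q^4 + 6*q^3 + 13*q^2 + 9*q - 12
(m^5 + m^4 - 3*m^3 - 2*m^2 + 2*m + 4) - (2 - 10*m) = m^5 + m^4 - 3*m^3 - 2*m^2 + 12*m + 2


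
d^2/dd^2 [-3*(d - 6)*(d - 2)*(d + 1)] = 42 - 18*d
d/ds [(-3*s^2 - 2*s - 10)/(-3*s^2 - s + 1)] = 3*(-s^2 - 22*s - 4)/(9*s^4 + 6*s^3 - 5*s^2 - 2*s + 1)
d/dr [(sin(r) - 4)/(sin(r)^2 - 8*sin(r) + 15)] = (8*sin(r) + cos(r)^2 - 18)*cos(r)/(sin(r)^2 - 8*sin(r) + 15)^2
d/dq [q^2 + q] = 2*q + 1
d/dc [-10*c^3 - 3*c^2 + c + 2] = -30*c^2 - 6*c + 1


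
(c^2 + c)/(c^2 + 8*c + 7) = c/(c + 7)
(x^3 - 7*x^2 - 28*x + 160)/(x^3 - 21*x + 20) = (x - 8)/(x - 1)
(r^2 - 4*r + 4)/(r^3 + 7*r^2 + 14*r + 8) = (r^2 - 4*r + 4)/(r^3 + 7*r^2 + 14*r + 8)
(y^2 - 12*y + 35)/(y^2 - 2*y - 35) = (y - 5)/(y + 5)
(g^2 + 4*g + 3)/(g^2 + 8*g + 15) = (g + 1)/(g + 5)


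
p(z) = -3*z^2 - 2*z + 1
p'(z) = -6*z - 2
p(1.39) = -7.58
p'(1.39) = -10.34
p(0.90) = -3.23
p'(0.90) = -7.40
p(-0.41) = 1.32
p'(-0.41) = 0.46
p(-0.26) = 1.32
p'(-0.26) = -0.44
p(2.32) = -19.79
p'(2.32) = -15.92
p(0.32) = 0.05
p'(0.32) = -3.92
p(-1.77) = -4.86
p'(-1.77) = 8.62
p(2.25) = -18.69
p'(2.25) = -15.50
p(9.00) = -260.00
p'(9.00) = -56.00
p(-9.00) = -224.00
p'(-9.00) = 52.00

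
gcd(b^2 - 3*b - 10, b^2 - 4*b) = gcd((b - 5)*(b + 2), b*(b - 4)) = 1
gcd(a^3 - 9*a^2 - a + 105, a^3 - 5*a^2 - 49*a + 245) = a^2 - 12*a + 35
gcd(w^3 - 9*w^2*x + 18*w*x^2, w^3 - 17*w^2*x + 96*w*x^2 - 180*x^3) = -w + 6*x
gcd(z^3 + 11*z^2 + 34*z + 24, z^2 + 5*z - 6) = z + 6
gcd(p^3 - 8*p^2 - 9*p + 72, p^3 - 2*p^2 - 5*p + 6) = p - 3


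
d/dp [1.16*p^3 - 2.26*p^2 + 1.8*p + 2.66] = 3.48*p^2 - 4.52*p + 1.8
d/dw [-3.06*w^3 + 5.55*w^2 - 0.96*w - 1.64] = -9.18*w^2 + 11.1*w - 0.96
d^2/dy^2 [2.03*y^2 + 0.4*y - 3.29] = 4.06000000000000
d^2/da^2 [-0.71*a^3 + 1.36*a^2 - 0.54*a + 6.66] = 2.72 - 4.26*a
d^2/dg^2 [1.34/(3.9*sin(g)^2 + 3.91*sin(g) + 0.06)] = (-81.5256*sin(g)^4 - 61.30098*sin(g)^3 + 103.056586*sin(g)^2 + 122.916324*sin(g) + 40.344988)/(3.9*sin(g)^2 + 3.91*sin(g) + 0.06)^3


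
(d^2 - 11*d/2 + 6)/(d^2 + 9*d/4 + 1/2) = 2*(2*d^2 - 11*d + 12)/(4*d^2 + 9*d + 2)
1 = 1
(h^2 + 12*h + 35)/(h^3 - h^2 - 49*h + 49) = (h + 5)/(h^2 - 8*h + 7)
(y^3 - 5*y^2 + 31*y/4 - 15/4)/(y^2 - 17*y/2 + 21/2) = (2*y^2 - 7*y + 5)/(2*(y - 7))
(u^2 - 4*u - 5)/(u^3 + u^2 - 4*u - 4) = (u - 5)/(u^2 - 4)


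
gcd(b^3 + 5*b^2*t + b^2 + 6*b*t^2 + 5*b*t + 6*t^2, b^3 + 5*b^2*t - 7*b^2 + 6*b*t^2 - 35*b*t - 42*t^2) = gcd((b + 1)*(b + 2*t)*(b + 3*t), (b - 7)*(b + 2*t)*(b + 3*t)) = b^2 + 5*b*t + 6*t^2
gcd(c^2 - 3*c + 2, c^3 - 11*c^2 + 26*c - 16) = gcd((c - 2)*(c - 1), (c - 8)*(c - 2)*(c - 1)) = c^2 - 3*c + 2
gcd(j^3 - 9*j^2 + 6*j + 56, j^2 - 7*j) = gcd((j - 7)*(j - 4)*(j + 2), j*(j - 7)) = j - 7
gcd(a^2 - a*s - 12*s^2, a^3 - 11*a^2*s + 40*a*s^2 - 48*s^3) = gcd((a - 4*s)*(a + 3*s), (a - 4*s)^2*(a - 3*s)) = -a + 4*s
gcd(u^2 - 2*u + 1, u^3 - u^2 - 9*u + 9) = u - 1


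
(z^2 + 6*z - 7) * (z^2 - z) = z^4 + 5*z^3 - 13*z^2 + 7*z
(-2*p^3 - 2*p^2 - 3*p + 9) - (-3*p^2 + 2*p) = -2*p^3 + p^2 - 5*p + 9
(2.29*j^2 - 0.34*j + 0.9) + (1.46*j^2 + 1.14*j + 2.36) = 3.75*j^2 + 0.8*j + 3.26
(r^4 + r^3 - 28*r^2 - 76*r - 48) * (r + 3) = r^5 + 4*r^4 - 25*r^3 - 160*r^2 - 276*r - 144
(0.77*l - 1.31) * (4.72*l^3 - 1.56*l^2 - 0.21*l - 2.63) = 3.6344*l^4 - 7.3844*l^3 + 1.8819*l^2 - 1.75*l + 3.4453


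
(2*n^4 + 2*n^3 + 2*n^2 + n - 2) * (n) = 2*n^5 + 2*n^4 + 2*n^3 + n^2 - 2*n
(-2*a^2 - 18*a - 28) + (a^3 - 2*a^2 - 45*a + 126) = a^3 - 4*a^2 - 63*a + 98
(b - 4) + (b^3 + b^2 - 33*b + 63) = b^3 + b^2 - 32*b + 59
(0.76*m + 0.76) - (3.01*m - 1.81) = 2.57 - 2.25*m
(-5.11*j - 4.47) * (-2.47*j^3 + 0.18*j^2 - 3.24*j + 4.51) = 12.6217*j^4 + 10.1211*j^3 + 15.7518*j^2 - 8.5633*j - 20.1597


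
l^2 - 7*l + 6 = (l - 6)*(l - 1)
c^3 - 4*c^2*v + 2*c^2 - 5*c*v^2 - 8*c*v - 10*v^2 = (c + 2)*(c - 5*v)*(c + v)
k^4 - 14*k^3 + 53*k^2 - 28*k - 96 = (k - 8)*(k - 4)*(k - 3)*(k + 1)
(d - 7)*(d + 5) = d^2 - 2*d - 35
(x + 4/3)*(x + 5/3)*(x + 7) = x^3 + 10*x^2 + 209*x/9 + 140/9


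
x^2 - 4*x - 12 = (x - 6)*(x + 2)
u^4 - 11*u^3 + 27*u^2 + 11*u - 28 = (u - 7)*(u - 4)*(u - 1)*(u + 1)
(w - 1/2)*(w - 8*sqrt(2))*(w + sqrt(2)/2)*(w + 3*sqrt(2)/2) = w^4 - 6*sqrt(2)*w^3 - w^3/2 - 61*w^2/2 + 3*sqrt(2)*w^2 - 12*sqrt(2)*w + 61*w/4 + 6*sqrt(2)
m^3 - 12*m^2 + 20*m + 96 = (m - 8)*(m - 6)*(m + 2)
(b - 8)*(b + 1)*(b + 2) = b^3 - 5*b^2 - 22*b - 16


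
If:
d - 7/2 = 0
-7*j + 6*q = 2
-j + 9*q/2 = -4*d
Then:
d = 7/2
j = -62/17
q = -200/51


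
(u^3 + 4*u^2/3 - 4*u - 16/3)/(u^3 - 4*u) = (u + 4/3)/u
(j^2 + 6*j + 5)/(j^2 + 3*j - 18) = (j^2 + 6*j + 5)/(j^2 + 3*j - 18)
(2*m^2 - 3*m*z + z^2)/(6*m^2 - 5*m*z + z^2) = (-m + z)/(-3*m + z)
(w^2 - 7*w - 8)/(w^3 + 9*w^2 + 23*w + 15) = (w - 8)/(w^2 + 8*w + 15)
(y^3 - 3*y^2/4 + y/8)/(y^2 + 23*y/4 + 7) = y*(8*y^2 - 6*y + 1)/(2*(4*y^2 + 23*y + 28))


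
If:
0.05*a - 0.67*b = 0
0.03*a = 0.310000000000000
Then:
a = 10.33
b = 0.77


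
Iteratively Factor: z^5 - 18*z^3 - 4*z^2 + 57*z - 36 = (z - 4)*(z^4 + 4*z^3 - 2*z^2 - 12*z + 9) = (z - 4)*(z + 3)*(z^3 + z^2 - 5*z + 3) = (z - 4)*(z - 1)*(z + 3)*(z^2 + 2*z - 3) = (z - 4)*(z - 1)*(z + 3)^2*(z - 1)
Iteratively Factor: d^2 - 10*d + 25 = (d - 5)*(d - 5)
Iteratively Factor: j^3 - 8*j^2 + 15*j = (j - 3)*(j^2 - 5*j) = j*(j - 3)*(j - 5)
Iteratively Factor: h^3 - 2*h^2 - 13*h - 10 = (h + 2)*(h^2 - 4*h - 5) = (h + 1)*(h + 2)*(h - 5)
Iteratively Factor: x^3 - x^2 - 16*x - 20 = (x - 5)*(x^2 + 4*x + 4) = (x - 5)*(x + 2)*(x + 2)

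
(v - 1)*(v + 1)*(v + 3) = v^3 + 3*v^2 - v - 3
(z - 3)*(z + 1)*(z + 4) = z^3 + 2*z^2 - 11*z - 12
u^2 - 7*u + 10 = (u - 5)*(u - 2)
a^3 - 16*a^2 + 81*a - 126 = (a - 7)*(a - 6)*(a - 3)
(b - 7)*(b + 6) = b^2 - b - 42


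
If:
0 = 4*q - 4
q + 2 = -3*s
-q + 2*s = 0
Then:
No Solution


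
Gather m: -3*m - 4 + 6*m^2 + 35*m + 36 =6*m^2 + 32*m + 32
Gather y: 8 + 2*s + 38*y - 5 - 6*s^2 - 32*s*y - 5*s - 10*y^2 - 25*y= -6*s^2 - 3*s - 10*y^2 + y*(13 - 32*s) + 3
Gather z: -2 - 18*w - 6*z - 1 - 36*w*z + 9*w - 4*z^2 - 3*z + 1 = -9*w - 4*z^2 + z*(-36*w - 9) - 2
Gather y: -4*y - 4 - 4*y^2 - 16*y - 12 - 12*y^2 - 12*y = -16*y^2 - 32*y - 16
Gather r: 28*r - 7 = 28*r - 7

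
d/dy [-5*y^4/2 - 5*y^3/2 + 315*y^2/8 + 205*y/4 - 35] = -10*y^3 - 15*y^2/2 + 315*y/4 + 205/4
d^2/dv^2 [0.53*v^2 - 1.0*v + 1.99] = 1.06000000000000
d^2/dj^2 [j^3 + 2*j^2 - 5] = 6*j + 4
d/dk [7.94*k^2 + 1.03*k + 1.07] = 15.88*k + 1.03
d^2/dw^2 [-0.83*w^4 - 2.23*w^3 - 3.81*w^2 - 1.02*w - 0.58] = -9.96*w^2 - 13.38*w - 7.62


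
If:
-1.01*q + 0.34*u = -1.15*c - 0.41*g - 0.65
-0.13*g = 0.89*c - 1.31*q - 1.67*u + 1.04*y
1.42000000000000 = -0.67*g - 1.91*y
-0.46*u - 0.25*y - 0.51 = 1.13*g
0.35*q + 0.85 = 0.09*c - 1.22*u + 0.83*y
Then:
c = 8.27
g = 1.27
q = 9.37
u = -3.58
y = -1.19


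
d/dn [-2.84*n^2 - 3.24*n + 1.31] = -5.68*n - 3.24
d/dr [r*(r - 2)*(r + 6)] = 3*r^2 + 8*r - 12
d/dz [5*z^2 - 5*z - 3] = 10*z - 5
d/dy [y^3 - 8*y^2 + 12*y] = 3*y^2 - 16*y + 12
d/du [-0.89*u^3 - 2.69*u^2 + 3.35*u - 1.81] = -2.67*u^2 - 5.38*u + 3.35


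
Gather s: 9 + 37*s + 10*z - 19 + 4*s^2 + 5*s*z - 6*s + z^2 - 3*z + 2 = 4*s^2 + s*(5*z + 31) + z^2 + 7*z - 8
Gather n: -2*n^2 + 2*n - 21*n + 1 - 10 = -2*n^2 - 19*n - 9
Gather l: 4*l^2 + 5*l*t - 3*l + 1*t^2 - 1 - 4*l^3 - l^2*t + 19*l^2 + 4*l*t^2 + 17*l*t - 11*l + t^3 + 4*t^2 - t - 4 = -4*l^3 + l^2*(23 - t) + l*(4*t^2 + 22*t - 14) + t^3 + 5*t^2 - t - 5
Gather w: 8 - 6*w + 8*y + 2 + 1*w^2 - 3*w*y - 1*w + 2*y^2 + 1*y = w^2 + w*(-3*y - 7) + 2*y^2 + 9*y + 10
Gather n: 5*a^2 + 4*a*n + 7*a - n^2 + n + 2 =5*a^2 + 7*a - n^2 + n*(4*a + 1) + 2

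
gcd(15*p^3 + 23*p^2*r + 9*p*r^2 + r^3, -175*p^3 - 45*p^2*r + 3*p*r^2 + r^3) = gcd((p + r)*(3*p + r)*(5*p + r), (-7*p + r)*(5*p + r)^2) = 5*p + r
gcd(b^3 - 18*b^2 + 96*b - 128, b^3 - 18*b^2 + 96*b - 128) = b^3 - 18*b^2 + 96*b - 128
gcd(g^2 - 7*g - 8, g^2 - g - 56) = g - 8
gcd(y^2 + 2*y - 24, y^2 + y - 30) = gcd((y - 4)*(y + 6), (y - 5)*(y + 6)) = y + 6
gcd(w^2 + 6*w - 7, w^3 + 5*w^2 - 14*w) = w + 7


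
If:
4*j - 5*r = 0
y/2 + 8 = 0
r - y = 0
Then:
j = -20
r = -16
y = -16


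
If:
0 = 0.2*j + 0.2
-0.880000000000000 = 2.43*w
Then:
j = -1.00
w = -0.36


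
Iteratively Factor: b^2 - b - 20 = (b - 5)*(b + 4)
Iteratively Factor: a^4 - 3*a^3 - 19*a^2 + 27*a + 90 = (a + 3)*(a^3 - 6*a^2 - a + 30) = (a + 2)*(a + 3)*(a^2 - 8*a + 15) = (a - 3)*(a + 2)*(a + 3)*(a - 5)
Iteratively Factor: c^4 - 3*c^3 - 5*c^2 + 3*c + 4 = (c + 1)*(c^3 - 4*c^2 - c + 4) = (c + 1)^2*(c^2 - 5*c + 4) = (c - 1)*(c + 1)^2*(c - 4)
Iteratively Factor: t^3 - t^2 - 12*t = (t)*(t^2 - t - 12) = t*(t + 3)*(t - 4)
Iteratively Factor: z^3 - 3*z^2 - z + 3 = (z - 1)*(z^2 - 2*z - 3) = (z - 1)*(z + 1)*(z - 3)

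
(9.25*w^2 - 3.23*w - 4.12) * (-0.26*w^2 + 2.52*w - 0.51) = -2.405*w^4 + 24.1498*w^3 - 11.7859*w^2 - 8.7351*w + 2.1012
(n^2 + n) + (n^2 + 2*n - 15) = 2*n^2 + 3*n - 15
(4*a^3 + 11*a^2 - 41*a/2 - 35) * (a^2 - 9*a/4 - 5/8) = 4*a^5 + 2*a^4 - 191*a^3/4 + 17*a^2/4 + 1465*a/16 + 175/8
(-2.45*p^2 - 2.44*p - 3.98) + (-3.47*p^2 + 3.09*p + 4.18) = -5.92*p^2 + 0.65*p + 0.2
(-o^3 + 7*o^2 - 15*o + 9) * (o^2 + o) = -o^5 + 6*o^4 - 8*o^3 - 6*o^2 + 9*o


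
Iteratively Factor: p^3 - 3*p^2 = (p)*(p^2 - 3*p) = p^2*(p - 3)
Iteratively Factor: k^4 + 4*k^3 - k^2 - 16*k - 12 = (k + 2)*(k^3 + 2*k^2 - 5*k - 6) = (k + 1)*(k + 2)*(k^2 + k - 6) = (k + 1)*(k + 2)*(k + 3)*(k - 2)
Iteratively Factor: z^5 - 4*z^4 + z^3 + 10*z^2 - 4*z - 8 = (z - 2)*(z^4 - 2*z^3 - 3*z^2 + 4*z + 4) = (z - 2)^2*(z^3 - 3*z - 2) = (z - 2)^3*(z^2 + 2*z + 1) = (z - 2)^3*(z + 1)*(z + 1)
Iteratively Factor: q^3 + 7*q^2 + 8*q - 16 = (q + 4)*(q^2 + 3*q - 4) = (q + 4)^2*(q - 1)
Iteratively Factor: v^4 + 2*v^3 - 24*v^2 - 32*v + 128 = (v - 4)*(v^3 + 6*v^2 - 32) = (v - 4)*(v + 4)*(v^2 + 2*v - 8) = (v - 4)*(v - 2)*(v + 4)*(v + 4)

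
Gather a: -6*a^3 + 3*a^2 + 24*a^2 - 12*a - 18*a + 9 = -6*a^3 + 27*a^2 - 30*a + 9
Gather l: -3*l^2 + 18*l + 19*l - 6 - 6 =-3*l^2 + 37*l - 12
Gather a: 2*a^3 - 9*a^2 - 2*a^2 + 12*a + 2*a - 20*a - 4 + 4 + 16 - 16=2*a^3 - 11*a^2 - 6*a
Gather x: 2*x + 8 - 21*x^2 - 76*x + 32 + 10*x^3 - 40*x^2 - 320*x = 10*x^3 - 61*x^2 - 394*x + 40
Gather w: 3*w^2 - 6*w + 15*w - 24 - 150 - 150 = 3*w^2 + 9*w - 324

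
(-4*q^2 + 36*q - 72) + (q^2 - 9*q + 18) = -3*q^2 + 27*q - 54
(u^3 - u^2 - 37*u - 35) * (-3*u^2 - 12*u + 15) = -3*u^5 - 9*u^4 + 138*u^3 + 534*u^2 - 135*u - 525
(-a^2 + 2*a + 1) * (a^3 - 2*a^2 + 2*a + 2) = -a^5 + 4*a^4 - 5*a^3 + 6*a + 2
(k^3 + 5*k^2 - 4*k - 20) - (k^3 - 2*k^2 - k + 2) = 7*k^2 - 3*k - 22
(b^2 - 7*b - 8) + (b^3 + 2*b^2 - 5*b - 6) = b^3 + 3*b^2 - 12*b - 14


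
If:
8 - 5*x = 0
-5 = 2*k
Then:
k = -5/2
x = 8/5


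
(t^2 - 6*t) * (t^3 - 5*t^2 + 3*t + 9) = t^5 - 11*t^4 + 33*t^3 - 9*t^2 - 54*t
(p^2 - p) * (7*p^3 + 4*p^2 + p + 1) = 7*p^5 - 3*p^4 - 3*p^3 - p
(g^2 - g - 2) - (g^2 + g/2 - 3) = 1 - 3*g/2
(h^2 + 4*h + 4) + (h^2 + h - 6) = 2*h^2 + 5*h - 2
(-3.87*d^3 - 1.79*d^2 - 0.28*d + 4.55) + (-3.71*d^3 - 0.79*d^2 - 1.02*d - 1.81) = -7.58*d^3 - 2.58*d^2 - 1.3*d + 2.74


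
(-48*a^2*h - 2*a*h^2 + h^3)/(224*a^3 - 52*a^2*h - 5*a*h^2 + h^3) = h*(-6*a - h)/(28*a^2 - 3*a*h - h^2)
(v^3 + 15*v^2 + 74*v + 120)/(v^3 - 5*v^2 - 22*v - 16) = (v^3 + 15*v^2 + 74*v + 120)/(v^3 - 5*v^2 - 22*v - 16)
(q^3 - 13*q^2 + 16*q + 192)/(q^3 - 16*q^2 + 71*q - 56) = (q^2 - 5*q - 24)/(q^2 - 8*q + 7)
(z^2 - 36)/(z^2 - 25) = (z^2 - 36)/(z^2 - 25)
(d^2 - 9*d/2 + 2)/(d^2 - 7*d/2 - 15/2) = (-2*d^2 + 9*d - 4)/(-2*d^2 + 7*d + 15)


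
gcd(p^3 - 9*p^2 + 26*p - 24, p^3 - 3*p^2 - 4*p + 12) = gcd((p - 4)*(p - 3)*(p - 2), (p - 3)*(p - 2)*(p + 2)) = p^2 - 5*p + 6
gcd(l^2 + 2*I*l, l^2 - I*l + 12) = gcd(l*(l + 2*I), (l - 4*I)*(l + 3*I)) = 1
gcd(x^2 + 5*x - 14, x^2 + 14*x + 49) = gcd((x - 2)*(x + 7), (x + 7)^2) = x + 7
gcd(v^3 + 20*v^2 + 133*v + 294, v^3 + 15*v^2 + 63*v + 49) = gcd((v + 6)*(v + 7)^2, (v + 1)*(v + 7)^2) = v^2 + 14*v + 49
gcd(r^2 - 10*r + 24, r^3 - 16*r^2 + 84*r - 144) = r^2 - 10*r + 24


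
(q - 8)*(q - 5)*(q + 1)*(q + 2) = q^4 - 10*q^3 + 3*q^2 + 94*q + 80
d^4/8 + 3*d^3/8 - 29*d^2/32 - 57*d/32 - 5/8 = (d/4 + 1)*(d/2 + 1/2)*(d - 5/2)*(d + 1/2)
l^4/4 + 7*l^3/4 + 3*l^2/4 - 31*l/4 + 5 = (l/4 + 1)*(l - 1)^2*(l + 5)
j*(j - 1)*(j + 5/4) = j^3 + j^2/4 - 5*j/4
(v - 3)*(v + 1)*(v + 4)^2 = v^4 + 6*v^3 - 3*v^2 - 56*v - 48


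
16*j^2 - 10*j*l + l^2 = (-8*j + l)*(-2*j + l)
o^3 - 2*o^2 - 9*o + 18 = (o - 3)*(o - 2)*(o + 3)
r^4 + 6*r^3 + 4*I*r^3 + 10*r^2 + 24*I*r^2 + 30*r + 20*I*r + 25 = (r + 5)*(r + 5*I)*(-I*r - I)*(I*r + 1)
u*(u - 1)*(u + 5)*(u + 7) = u^4 + 11*u^3 + 23*u^2 - 35*u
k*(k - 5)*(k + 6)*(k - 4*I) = k^4 + k^3 - 4*I*k^3 - 30*k^2 - 4*I*k^2 + 120*I*k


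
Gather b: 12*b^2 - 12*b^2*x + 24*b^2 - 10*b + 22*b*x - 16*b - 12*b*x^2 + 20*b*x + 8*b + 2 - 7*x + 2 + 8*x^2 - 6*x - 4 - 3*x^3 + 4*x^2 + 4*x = b^2*(36 - 12*x) + b*(-12*x^2 + 42*x - 18) - 3*x^3 + 12*x^2 - 9*x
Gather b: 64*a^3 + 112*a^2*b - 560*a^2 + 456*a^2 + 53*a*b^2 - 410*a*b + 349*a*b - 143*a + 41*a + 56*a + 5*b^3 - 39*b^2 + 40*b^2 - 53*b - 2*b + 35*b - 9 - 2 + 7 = 64*a^3 - 104*a^2 - 46*a + 5*b^3 + b^2*(53*a + 1) + b*(112*a^2 - 61*a - 20) - 4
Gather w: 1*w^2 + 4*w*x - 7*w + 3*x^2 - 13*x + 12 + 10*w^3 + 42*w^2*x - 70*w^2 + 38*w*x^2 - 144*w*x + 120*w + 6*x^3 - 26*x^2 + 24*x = 10*w^3 + w^2*(42*x - 69) + w*(38*x^2 - 140*x + 113) + 6*x^3 - 23*x^2 + 11*x + 12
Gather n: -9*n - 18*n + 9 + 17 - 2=24 - 27*n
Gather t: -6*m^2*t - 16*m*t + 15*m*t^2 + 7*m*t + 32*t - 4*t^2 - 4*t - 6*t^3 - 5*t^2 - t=-6*t^3 + t^2*(15*m - 9) + t*(-6*m^2 - 9*m + 27)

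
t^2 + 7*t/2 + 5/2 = (t + 1)*(t + 5/2)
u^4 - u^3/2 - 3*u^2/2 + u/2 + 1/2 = (u - 1)^2*(u + 1/2)*(u + 1)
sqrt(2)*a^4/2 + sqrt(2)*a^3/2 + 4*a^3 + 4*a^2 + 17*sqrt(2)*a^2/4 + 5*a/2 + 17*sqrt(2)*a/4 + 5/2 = (a + 1)*(a + sqrt(2)/2)*(a + 5*sqrt(2)/2)*(sqrt(2)*a/2 + 1)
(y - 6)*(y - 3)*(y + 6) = y^3 - 3*y^2 - 36*y + 108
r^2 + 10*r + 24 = (r + 4)*(r + 6)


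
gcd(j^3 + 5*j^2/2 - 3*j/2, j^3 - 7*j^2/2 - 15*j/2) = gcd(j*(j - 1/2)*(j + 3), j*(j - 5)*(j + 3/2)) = j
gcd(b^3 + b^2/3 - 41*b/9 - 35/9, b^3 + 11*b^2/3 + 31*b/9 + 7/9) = b + 1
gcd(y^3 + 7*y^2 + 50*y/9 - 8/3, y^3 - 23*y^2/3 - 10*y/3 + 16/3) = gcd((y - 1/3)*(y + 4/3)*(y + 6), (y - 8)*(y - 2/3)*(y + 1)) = 1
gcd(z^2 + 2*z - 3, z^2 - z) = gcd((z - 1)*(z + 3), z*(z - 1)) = z - 1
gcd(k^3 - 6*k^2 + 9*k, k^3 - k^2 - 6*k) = k^2 - 3*k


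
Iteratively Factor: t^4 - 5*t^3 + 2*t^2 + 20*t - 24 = (t + 2)*(t^3 - 7*t^2 + 16*t - 12) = (t - 2)*(t + 2)*(t^2 - 5*t + 6) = (t - 3)*(t - 2)*(t + 2)*(t - 2)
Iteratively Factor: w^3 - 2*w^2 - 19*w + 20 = (w + 4)*(w^2 - 6*w + 5) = (w - 5)*(w + 4)*(w - 1)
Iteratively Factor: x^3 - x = (x)*(x^2 - 1) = x*(x + 1)*(x - 1)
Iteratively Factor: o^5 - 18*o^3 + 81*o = (o + 3)*(o^4 - 3*o^3 - 9*o^2 + 27*o) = o*(o + 3)*(o^3 - 3*o^2 - 9*o + 27) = o*(o - 3)*(o + 3)*(o^2 - 9) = o*(o - 3)*(o + 3)^2*(o - 3)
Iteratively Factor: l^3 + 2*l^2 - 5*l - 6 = (l + 1)*(l^2 + l - 6) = (l + 1)*(l + 3)*(l - 2)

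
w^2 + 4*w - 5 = (w - 1)*(w + 5)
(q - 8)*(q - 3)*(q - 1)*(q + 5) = q^4 - 7*q^3 - 25*q^2 + 151*q - 120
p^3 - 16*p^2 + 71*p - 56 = (p - 8)*(p - 7)*(p - 1)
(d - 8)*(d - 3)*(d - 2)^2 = d^4 - 15*d^3 + 72*d^2 - 140*d + 96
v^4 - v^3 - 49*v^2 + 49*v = v*(v - 7)*(v - 1)*(v + 7)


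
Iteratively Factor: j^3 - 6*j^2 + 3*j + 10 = (j - 5)*(j^2 - j - 2) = (j - 5)*(j - 2)*(j + 1)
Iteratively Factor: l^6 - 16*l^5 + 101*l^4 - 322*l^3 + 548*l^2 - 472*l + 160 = (l - 2)*(l^5 - 14*l^4 + 73*l^3 - 176*l^2 + 196*l - 80) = (l - 2)^2*(l^4 - 12*l^3 + 49*l^2 - 78*l + 40) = (l - 5)*(l - 2)^2*(l^3 - 7*l^2 + 14*l - 8) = (l - 5)*(l - 2)^3*(l^2 - 5*l + 4) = (l - 5)*(l - 2)^3*(l - 1)*(l - 4)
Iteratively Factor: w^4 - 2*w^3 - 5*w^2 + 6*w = (w + 2)*(w^3 - 4*w^2 + 3*w) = (w - 1)*(w + 2)*(w^2 - 3*w) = w*(w - 1)*(w + 2)*(w - 3)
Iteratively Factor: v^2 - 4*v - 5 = (v + 1)*(v - 5)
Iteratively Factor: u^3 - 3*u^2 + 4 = (u - 2)*(u^2 - u - 2) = (u - 2)^2*(u + 1)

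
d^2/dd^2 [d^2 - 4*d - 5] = 2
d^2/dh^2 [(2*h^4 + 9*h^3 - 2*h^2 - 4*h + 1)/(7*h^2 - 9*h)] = 2*(98*h^6 - 378*h^5 + 486*h^4 + 407*h^3 + 147*h^2 - 189*h + 81)/(h^3*(343*h^3 - 1323*h^2 + 1701*h - 729))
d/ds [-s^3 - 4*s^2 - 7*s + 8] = -3*s^2 - 8*s - 7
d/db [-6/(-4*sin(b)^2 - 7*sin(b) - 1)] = -6*(8*sin(b) + 7)*cos(b)/(4*sin(b)^2 + 7*sin(b) + 1)^2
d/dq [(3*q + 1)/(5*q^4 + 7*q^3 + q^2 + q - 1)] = (15*q^4 + 21*q^3 + 3*q^2 + 3*q - (3*q + 1)*(20*q^3 + 21*q^2 + 2*q + 1) - 3)/(5*q^4 + 7*q^3 + q^2 + q - 1)^2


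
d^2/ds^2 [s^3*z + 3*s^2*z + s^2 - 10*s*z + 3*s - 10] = 6*s*z + 6*z + 2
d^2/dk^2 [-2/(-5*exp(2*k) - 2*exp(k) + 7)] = 4*(4*(5*exp(k) + 1)^2*exp(k) - (10*exp(k) + 1)*(5*exp(2*k) + 2*exp(k) - 7))*exp(k)/(5*exp(2*k) + 2*exp(k) - 7)^3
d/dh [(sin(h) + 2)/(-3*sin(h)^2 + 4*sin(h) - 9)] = (3*sin(h)^2 + 12*sin(h) - 17)*cos(h)/(3*sin(h)^2 - 4*sin(h) + 9)^2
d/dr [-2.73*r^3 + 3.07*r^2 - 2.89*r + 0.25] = -8.19*r^2 + 6.14*r - 2.89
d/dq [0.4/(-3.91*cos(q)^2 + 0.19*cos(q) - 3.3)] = (0.076 - 3.128*cos(q))*sin(q)/(3.91*cos(q)^2 - 0.19*cos(q) + 3.3)^2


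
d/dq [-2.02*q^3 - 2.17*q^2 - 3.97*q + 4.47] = -6.06*q^2 - 4.34*q - 3.97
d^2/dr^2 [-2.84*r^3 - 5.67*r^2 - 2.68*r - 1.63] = -17.04*r - 11.34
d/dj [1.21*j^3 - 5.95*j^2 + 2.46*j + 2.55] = 3.63*j^2 - 11.9*j + 2.46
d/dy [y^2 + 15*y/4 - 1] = 2*y + 15/4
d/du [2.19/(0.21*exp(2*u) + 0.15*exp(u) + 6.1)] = (-0.9198*exp(u) - 0.3285)*exp(u)/(0.21*exp(2*u) + 0.15*exp(u) + 6.1)^2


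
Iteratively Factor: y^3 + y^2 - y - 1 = (y + 1)*(y^2 - 1) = (y - 1)*(y + 1)*(y + 1)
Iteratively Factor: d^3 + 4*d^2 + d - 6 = (d + 3)*(d^2 + d - 2) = (d + 2)*(d + 3)*(d - 1)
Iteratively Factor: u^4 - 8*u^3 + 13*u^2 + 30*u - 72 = (u - 4)*(u^3 - 4*u^2 - 3*u + 18) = (u - 4)*(u + 2)*(u^2 - 6*u + 9) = (u - 4)*(u - 3)*(u + 2)*(u - 3)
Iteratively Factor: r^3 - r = (r)*(r^2 - 1) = r*(r + 1)*(r - 1)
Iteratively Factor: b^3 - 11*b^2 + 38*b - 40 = (b - 2)*(b^2 - 9*b + 20) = (b - 5)*(b - 2)*(b - 4)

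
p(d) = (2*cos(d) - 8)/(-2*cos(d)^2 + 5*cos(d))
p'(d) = (-4*sin(d)*cos(d) + 5*sin(d))*(2*cos(d) - 8)/(-2*cos(d)^2 + 5*cos(d))^2 - 2*sin(d)/(-2*cos(d)^2 + 5*cos(d))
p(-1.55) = -77.18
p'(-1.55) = 3699.17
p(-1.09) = -3.75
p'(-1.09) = 6.50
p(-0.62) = -2.32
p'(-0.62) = 1.28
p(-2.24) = 2.39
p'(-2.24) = 3.21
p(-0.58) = -2.27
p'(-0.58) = 1.13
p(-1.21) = -4.81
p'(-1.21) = 11.89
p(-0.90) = -2.89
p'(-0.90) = 3.11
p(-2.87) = 1.49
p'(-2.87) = 0.45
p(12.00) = -2.26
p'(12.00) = 1.09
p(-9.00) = 1.58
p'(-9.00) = 0.77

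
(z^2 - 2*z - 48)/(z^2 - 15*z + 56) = (z + 6)/(z - 7)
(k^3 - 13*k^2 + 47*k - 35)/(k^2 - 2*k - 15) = (k^2 - 8*k + 7)/(k + 3)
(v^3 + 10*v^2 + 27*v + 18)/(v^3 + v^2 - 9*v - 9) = (v + 6)/(v - 3)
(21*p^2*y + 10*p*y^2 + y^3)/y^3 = 21*p^2/y^2 + 10*p/y + 1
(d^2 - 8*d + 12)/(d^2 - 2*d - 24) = (d - 2)/(d + 4)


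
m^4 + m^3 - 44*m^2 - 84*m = m*(m - 7)*(m + 2)*(m + 6)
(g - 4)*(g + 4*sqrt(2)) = g^2 - 4*g + 4*sqrt(2)*g - 16*sqrt(2)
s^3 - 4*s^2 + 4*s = s*(s - 2)^2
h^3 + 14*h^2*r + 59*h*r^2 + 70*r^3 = (h + 2*r)*(h + 5*r)*(h + 7*r)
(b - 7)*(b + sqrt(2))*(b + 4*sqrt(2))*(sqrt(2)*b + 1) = sqrt(2)*b^4 - 7*sqrt(2)*b^3 + 11*b^3 - 77*b^2 + 13*sqrt(2)*b^2 - 91*sqrt(2)*b + 8*b - 56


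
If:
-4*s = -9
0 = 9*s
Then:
No Solution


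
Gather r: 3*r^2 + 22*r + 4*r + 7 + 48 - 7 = 3*r^2 + 26*r + 48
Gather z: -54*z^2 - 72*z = -54*z^2 - 72*z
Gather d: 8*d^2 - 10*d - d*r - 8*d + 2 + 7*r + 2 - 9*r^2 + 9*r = 8*d^2 + d*(-r - 18) - 9*r^2 + 16*r + 4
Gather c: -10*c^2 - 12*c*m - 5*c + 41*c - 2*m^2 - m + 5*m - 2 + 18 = -10*c^2 + c*(36 - 12*m) - 2*m^2 + 4*m + 16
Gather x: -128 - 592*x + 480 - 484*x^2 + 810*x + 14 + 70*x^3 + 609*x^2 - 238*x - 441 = 70*x^3 + 125*x^2 - 20*x - 75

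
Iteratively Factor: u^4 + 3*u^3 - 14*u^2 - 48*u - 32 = (u + 2)*(u^3 + u^2 - 16*u - 16) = (u + 1)*(u + 2)*(u^2 - 16) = (u - 4)*(u + 1)*(u + 2)*(u + 4)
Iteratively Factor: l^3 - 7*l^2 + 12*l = (l - 3)*(l^2 - 4*l) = l*(l - 3)*(l - 4)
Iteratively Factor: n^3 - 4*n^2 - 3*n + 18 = (n - 3)*(n^2 - n - 6) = (n - 3)^2*(n + 2)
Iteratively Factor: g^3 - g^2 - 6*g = (g)*(g^2 - g - 6) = g*(g - 3)*(g + 2)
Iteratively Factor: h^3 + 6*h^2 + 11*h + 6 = (h + 2)*(h^2 + 4*h + 3) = (h + 2)*(h + 3)*(h + 1)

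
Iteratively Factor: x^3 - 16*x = (x - 4)*(x^2 + 4*x) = x*(x - 4)*(x + 4)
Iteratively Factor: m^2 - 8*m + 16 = (m - 4)*(m - 4)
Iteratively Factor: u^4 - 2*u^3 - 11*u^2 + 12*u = (u - 4)*(u^3 + 2*u^2 - 3*u) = (u - 4)*(u + 3)*(u^2 - u) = u*(u - 4)*(u + 3)*(u - 1)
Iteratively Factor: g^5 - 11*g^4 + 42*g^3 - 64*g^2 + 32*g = (g - 1)*(g^4 - 10*g^3 + 32*g^2 - 32*g) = (g - 2)*(g - 1)*(g^3 - 8*g^2 + 16*g) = (g - 4)*(g - 2)*(g - 1)*(g^2 - 4*g) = (g - 4)^2*(g - 2)*(g - 1)*(g)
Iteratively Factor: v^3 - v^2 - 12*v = (v + 3)*(v^2 - 4*v) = v*(v + 3)*(v - 4)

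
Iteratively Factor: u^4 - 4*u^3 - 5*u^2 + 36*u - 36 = (u - 3)*(u^3 - u^2 - 8*u + 12) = (u - 3)*(u - 2)*(u^2 + u - 6) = (u - 3)*(u - 2)*(u + 3)*(u - 2)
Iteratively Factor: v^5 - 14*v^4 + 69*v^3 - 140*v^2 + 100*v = (v - 2)*(v^4 - 12*v^3 + 45*v^2 - 50*v) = (v - 5)*(v - 2)*(v^3 - 7*v^2 + 10*v) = v*(v - 5)*(v - 2)*(v^2 - 7*v + 10) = v*(v - 5)*(v - 2)^2*(v - 5)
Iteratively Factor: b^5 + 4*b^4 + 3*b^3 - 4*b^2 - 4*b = (b + 2)*(b^4 + 2*b^3 - b^2 - 2*b) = (b + 1)*(b + 2)*(b^3 + b^2 - 2*b) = (b + 1)*(b + 2)^2*(b^2 - b) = b*(b + 1)*(b + 2)^2*(b - 1)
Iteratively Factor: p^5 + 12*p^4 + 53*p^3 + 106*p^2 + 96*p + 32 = (p + 2)*(p^4 + 10*p^3 + 33*p^2 + 40*p + 16) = (p + 2)*(p + 4)*(p^3 + 6*p^2 + 9*p + 4) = (p + 1)*(p + 2)*(p + 4)*(p^2 + 5*p + 4) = (p + 1)*(p + 2)*(p + 4)^2*(p + 1)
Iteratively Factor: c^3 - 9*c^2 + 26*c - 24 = (c - 3)*(c^2 - 6*c + 8) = (c - 4)*(c - 3)*(c - 2)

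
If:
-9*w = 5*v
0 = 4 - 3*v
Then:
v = 4/3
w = -20/27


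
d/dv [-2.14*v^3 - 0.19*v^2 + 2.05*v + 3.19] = -6.42*v^2 - 0.38*v + 2.05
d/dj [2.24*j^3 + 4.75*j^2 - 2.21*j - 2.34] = 6.72*j^2 + 9.5*j - 2.21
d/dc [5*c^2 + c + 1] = 10*c + 1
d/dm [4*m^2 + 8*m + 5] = 8*m + 8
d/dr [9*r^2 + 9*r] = 18*r + 9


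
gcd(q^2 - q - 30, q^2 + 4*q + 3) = 1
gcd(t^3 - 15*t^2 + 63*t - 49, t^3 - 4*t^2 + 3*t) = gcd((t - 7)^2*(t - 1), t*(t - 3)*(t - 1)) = t - 1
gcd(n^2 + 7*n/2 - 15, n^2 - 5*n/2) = n - 5/2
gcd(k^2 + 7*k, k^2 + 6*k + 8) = 1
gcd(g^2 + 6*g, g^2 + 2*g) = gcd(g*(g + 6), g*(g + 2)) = g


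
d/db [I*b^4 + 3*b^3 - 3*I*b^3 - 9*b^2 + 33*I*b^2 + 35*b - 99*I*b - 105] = 4*I*b^3 + b^2*(9 - 9*I) + b*(-18 + 66*I) + 35 - 99*I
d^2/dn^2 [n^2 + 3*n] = 2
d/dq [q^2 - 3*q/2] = 2*q - 3/2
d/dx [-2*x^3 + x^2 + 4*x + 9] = -6*x^2 + 2*x + 4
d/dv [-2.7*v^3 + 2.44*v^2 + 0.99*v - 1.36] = -8.1*v^2 + 4.88*v + 0.99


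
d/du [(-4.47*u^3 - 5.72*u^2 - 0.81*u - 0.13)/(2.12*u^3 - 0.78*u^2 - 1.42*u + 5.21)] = (15.613*u^4 + 16.1292*u^3 - 61.5487*u^2 - 59.8052*u - 4.4047)/(4.4944*u^6 - 3.3072*u^5 - 5.4124*u^4 + 24.3056*u^3 - 6.1112*u^2 - 14.7964*u + 27.1441)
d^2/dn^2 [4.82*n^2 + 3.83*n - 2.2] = 9.64000000000000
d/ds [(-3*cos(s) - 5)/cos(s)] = -5*sin(s)/cos(s)^2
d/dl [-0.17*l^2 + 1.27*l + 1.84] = 1.27 - 0.34*l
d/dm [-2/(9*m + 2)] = 18/(9*m + 2)^2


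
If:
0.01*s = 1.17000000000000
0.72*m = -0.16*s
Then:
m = -26.00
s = 117.00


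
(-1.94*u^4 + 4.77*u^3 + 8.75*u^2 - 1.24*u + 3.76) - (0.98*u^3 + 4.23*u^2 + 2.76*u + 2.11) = -1.94*u^4 + 3.79*u^3 + 4.52*u^2 - 4.0*u + 1.65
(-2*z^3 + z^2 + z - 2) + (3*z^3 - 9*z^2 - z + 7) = z^3 - 8*z^2 + 5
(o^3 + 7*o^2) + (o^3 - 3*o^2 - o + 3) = 2*o^3 + 4*o^2 - o + 3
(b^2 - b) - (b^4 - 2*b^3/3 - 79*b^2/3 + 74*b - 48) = -b^4 + 2*b^3/3 + 82*b^2/3 - 75*b + 48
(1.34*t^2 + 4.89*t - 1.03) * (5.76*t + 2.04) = 7.7184*t^3 + 30.9*t^2 + 4.0428*t - 2.1012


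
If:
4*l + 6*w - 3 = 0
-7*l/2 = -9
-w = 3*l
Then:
No Solution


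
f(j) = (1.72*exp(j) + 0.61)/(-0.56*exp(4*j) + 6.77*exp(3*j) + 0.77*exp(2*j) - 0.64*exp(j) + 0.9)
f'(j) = (1.72*exp(j) + 0.61)*(2.24*exp(4*j) - 20.31*exp(3*j) - 1.54*exp(2*j) + 0.64*exp(j))/(-0.56*exp(4*j) + 6.77*exp(3*j) + 0.77*exp(2*j) - 0.64*exp(j) + 0.9)^2 + 1.72*exp(j)/(-0.56*exp(4*j) + 6.77*exp(3*j) + 0.77*exp(2*j) - 0.64*exp(j) + 0.9)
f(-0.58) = 0.82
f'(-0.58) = -0.98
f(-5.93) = 0.68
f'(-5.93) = 0.01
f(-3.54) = 0.75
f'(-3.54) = 0.07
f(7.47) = -0.00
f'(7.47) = 0.00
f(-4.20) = 0.71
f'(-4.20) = 0.04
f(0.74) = 0.08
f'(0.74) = -0.15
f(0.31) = 0.18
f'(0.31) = -0.34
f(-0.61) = 0.85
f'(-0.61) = -0.97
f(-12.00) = 0.68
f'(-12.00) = 0.00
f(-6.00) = 0.68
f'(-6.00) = 0.01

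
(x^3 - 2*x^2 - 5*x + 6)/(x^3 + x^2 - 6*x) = (x^3 - 2*x^2 - 5*x + 6)/(x*(x^2 + x - 6))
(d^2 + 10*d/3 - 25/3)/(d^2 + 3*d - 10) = (d - 5/3)/(d - 2)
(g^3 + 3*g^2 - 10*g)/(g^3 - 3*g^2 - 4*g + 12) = g*(g + 5)/(g^2 - g - 6)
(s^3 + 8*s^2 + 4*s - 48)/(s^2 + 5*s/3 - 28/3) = 3*(s^2 + 4*s - 12)/(3*s - 7)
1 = 1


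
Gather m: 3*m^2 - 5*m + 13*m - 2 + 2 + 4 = 3*m^2 + 8*m + 4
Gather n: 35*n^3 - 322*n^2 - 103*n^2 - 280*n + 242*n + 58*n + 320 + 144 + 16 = 35*n^3 - 425*n^2 + 20*n + 480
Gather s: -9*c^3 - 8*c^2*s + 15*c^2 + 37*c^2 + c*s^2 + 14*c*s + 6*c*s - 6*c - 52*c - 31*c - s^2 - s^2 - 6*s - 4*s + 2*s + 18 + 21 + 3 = -9*c^3 + 52*c^2 - 89*c + s^2*(c - 2) + s*(-8*c^2 + 20*c - 8) + 42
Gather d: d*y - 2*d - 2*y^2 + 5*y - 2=d*(y - 2) - 2*y^2 + 5*y - 2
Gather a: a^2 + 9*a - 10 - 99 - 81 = a^2 + 9*a - 190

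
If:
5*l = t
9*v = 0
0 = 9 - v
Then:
No Solution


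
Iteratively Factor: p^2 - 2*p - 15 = (p - 5)*(p + 3)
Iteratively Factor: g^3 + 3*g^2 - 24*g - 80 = (g + 4)*(g^2 - g - 20) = (g + 4)^2*(g - 5)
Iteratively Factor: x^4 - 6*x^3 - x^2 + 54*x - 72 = (x - 2)*(x^3 - 4*x^2 - 9*x + 36) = (x - 3)*(x - 2)*(x^2 - x - 12) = (x - 4)*(x - 3)*(x - 2)*(x + 3)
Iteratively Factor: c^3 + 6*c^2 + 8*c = (c)*(c^2 + 6*c + 8) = c*(c + 2)*(c + 4)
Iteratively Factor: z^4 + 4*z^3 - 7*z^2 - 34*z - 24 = (z - 3)*(z^3 + 7*z^2 + 14*z + 8) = (z - 3)*(z + 4)*(z^2 + 3*z + 2) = (z - 3)*(z + 1)*(z + 4)*(z + 2)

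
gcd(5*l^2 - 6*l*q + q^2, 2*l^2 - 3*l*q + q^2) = -l + q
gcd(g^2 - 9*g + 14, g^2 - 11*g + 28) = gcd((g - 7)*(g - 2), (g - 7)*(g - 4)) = g - 7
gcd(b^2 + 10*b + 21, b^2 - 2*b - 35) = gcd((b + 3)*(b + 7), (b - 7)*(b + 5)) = 1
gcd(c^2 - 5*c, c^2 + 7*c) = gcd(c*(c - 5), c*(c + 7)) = c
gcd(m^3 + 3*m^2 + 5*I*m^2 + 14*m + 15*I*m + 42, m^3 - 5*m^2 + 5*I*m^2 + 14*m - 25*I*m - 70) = m^2 + 5*I*m + 14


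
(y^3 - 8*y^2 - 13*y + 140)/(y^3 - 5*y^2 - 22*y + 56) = (y - 5)/(y - 2)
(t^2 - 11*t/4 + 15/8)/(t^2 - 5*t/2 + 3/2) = (t - 5/4)/(t - 1)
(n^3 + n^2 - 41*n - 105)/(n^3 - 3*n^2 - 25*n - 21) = (n + 5)/(n + 1)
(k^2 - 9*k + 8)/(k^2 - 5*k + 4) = (k - 8)/(k - 4)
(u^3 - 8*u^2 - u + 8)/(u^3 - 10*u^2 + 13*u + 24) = (u - 1)/(u - 3)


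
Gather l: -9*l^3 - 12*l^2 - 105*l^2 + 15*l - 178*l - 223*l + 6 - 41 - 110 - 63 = -9*l^3 - 117*l^2 - 386*l - 208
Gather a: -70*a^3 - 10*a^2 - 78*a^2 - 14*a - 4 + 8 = -70*a^3 - 88*a^2 - 14*a + 4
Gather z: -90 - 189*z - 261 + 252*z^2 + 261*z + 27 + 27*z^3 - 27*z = 27*z^3 + 252*z^2 + 45*z - 324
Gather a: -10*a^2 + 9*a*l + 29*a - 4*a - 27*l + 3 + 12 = -10*a^2 + a*(9*l + 25) - 27*l + 15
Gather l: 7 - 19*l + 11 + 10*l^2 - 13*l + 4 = 10*l^2 - 32*l + 22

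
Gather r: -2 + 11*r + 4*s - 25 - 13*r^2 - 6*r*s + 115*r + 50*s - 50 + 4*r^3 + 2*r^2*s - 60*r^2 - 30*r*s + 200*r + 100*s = 4*r^3 + r^2*(2*s - 73) + r*(326 - 36*s) + 154*s - 77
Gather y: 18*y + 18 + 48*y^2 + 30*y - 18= 48*y^2 + 48*y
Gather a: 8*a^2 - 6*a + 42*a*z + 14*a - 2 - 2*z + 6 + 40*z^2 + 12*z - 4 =8*a^2 + a*(42*z + 8) + 40*z^2 + 10*z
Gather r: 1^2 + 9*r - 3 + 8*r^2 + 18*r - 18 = 8*r^2 + 27*r - 20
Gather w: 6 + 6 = 12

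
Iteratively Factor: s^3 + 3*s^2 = (s + 3)*(s^2) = s*(s + 3)*(s)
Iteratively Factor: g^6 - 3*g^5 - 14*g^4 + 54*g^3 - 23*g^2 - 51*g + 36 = (g + 4)*(g^5 - 7*g^4 + 14*g^3 - 2*g^2 - 15*g + 9) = (g + 1)*(g + 4)*(g^4 - 8*g^3 + 22*g^2 - 24*g + 9) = (g - 1)*(g + 1)*(g + 4)*(g^3 - 7*g^2 + 15*g - 9) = (g - 3)*(g - 1)*(g + 1)*(g + 4)*(g^2 - 4*g + 3) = (g - 3)*(g - 1)^2*(g + 1)*(g + 4)*(g - 3)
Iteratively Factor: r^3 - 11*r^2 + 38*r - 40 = (r - 2)*(r^2 - 9*r + 20) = (r - 5)*(r - 2)*(r - 4)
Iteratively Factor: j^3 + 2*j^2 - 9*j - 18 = (j + 3)*(j^2 - j - 6) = (j + 2)*(j + 3)*(j - 3)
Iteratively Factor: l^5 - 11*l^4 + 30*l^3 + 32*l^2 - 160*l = (l - 4)*(l^4 - 7*l^3 + 2*l^2 + 40*l) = (l - 5)*(l - 4)*(l^3 - 2*l^2 - 8*l) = (l - 5)*(l - 4)^2*(l^2 + 2*l) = l*(l - 5)*(l - 4)^2*(l + 2)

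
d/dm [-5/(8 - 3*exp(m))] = -15*exp(m)/(3*exp(m) - 8)^2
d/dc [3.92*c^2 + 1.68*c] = 7.84*c + 1.68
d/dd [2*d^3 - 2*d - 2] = 6*d^2 - 2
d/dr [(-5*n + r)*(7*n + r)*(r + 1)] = -35*n^2 + 4*n*r + 2*n + 3*r^2 + 2*r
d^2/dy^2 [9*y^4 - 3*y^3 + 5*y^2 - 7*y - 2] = 108*y^2 - 18*y + 10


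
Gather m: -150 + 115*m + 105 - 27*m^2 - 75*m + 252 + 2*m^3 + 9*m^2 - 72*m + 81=2*m^3 - 18*m^2 - 32*m + 288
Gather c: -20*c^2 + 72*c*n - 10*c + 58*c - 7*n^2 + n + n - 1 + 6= -20*c^2 + c*(72*n + 48) - 7*n^2 + 2*n + 5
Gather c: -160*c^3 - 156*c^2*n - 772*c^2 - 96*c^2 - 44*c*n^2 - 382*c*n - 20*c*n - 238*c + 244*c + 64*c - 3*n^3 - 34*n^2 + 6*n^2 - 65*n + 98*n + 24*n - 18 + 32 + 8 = -160*c^3 + c^2*(-156*n - 868) + c*(-44*n^2 - 402*n + 70) - 3*n^3 - 28*n^2 + 57*n + 22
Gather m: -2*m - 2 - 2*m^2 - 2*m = -2*m^2 - 4*m - 2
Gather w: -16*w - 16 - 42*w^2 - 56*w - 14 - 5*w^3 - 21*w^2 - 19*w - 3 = -5*w^3 - 63*w^2 - 91*w - 33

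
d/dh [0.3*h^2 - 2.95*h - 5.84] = 0.6*h - 2.95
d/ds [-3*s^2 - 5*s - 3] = -6*s - 5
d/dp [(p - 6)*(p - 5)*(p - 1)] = 3*p^2 - 24*p + 41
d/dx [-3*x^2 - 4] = -6*x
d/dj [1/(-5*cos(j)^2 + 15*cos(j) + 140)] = (3 - 2*cos(j))*sin(j)/(5*(sin(j)^2 + 3*cos(j) + 27)^2)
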